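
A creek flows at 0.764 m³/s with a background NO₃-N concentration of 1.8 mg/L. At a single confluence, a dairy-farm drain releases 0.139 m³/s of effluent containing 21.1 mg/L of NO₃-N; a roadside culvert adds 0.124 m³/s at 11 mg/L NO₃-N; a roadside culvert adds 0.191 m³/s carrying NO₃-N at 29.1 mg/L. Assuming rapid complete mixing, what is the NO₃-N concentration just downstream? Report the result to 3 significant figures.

9.22 mg/L

After mixing, C = (0.7640·1.800 + 0.1390·21.10 + 0.1240·11.00 + 0.1910·29.10) / 1.218 = 11.23/1.218 = 9.220 mg/L.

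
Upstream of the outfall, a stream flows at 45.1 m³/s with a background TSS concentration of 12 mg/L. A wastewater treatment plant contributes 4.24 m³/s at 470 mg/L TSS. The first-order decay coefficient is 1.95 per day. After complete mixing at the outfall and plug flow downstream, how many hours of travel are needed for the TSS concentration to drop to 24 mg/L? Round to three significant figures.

Conservation of mass: C = (45.10·12.00 + 4.240·470.0) / 49.34 = 2534/49.34 = 51.36 mg/L.
51.36·exp(−k·t) = 24 → t = ln(51.36/24)/k = 33710 s = 9.363 h.

9.36 h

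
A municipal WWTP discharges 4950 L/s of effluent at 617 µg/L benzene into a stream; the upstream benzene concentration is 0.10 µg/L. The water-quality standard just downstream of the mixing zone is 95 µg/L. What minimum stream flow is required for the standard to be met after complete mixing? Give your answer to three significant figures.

Set C_mix = 95: (Q·0.1000 + 4950·617.0) / (Q + 4950) = 95
→ Q = 4950·(617.0 − 95)/(95 − 0.1000) = 27230 L/s.

27200 L/s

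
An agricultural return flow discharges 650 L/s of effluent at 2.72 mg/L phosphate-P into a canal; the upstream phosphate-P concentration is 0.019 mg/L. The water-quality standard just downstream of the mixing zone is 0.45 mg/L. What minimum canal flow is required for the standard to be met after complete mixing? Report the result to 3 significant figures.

3420 L/s

Set C_mix = 0.45: (Q·0.01900 + 650.0·2.720) / (Q + 650.0) = 0.45
→ Q = 650.0·(2.720 − 0.45)/(0.45 − 0.01900) = 3423 L/s.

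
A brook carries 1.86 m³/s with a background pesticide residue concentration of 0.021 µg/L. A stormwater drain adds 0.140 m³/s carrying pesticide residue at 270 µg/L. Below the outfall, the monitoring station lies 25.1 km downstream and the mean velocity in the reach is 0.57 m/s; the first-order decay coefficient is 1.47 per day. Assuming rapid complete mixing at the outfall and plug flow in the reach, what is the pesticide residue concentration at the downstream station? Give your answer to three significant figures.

8.94 µg/L

Flow-weighted average: C = (1.860·0.02100 + 0.1400·270.0) / 2.000 = 37.84/2.000 = 18.92 µg/L.
Travel time t = 25.1·1000 / 0.57 = 44040 s = 12.23 h.
First-order decay: C = 18.92·exp(−k·t) = 18.92·0.4727 = 8.944 µg/L.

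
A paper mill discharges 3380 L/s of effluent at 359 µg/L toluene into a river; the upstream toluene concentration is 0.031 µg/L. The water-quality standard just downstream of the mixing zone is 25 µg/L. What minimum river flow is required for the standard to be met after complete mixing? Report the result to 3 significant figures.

Set C_mix = 25: (Q·0.03100 + 3380·359.0) / (Q + 3380) = 25
→ Q = 3380·(359.0 − 25)/(25 − 0.03100) = 45210 L/s.

45200 L/s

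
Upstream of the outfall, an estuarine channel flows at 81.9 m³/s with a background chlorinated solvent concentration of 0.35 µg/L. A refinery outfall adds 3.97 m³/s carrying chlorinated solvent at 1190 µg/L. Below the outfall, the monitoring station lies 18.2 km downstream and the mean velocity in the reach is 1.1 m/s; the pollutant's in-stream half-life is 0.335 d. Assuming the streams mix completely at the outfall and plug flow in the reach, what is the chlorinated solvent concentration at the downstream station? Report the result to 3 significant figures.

Conservation of mass: C = (81.90·0.3500 + 3.970·1190) / 85.87 = 4753/85.87 = 55.35 µg/L.
Travel time t = 18.2·1000 / 1.1 = 16550 s = 4.596 h.
Half-life 0.335 d → k = ln 2 / 0.335 = 2.069 d⁻¹.
After decay, C = 55.35 × e^(−kt) = 55.35 × 0.6729 = 37.24 µg/L.

37.2 µg/L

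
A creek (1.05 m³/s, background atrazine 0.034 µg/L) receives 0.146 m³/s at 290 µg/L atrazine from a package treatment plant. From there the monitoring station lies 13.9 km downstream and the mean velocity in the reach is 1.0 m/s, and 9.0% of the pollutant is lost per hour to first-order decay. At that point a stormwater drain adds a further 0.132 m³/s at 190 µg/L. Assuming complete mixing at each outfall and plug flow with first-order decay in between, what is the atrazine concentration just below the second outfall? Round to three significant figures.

After mixing, C = (1.050·0.03400 + 0.1460·290.0) / 1.196 = 42.38/1.196 = 35.43 µg/L; combined flow 1.196 m³/s.
Travel time t = 13.9·1000 / 1.0 = 13900 s = 3.861 h.
9.0%/h lost → k = −ln(1 − 0.09) = 0.09431 h⁻¹.
First-order decay: C = 35.43·exp(−k·t) = 35.43·0.6948 = 24.62 µg/L.
Second outfall: C = (1.196·24.62 + 0.1320·190.0)/1.328 = 41.06 µg/L.

41.1 µg/L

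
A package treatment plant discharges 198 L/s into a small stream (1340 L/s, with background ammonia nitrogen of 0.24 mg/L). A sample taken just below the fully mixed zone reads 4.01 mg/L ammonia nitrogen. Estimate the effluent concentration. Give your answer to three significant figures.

Mass balance: 1340·0.2400 + 198.0·Cₑ = 1538·4.010
→ Cₑ = (1538·4.010 − 1340·0.2400) / 198.0 = 29.52 mg/L.

29.5 mg/L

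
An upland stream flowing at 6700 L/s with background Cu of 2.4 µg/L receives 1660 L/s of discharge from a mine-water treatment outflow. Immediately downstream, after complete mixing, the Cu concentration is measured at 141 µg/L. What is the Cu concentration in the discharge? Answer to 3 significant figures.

Mass balance: 6700·2.400 + 1660·Cₑ = 8360·141.0
→ Cₑ = (8360·141.0 − 6700·2.400) / 1660 = 700.4 µg/L.

700 µg/L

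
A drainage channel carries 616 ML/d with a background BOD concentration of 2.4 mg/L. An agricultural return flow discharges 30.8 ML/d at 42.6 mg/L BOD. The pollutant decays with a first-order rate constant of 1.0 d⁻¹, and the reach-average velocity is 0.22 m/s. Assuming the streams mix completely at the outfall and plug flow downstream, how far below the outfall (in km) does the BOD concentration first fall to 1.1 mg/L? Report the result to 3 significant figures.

Flow-weighted average: C = (616.0·2.400 + 30.80·42.60) / 646.8 = 2790/646.8 = 4.314 mg/L.
Set 4.314·exp(−k·t) = 1.1 → t = ln(4.314/1.1)/k = 118100 s = 32.80 h.
Distance = v·t = 0.22·118100 = 25980 m = 25.98 km.

26.0 km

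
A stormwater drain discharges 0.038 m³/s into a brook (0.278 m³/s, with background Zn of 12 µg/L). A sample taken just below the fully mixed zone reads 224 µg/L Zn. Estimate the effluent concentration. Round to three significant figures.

Mass balance: 0.2780·12.00 + 0.03800·Cₑ = 0.3160·224.0
→ Cₑ = (0.3160·224.0 − 0.2780·12.00) / 0.03800 = 1775 µg/L.

1770 µg/L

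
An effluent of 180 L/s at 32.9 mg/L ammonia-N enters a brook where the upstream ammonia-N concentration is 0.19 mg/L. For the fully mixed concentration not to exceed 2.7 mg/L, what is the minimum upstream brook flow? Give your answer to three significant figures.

Set C_mix = 2.7: (Q·0.1900 + 180.0·32.90) / (Q + 180.0) = 2.7
→ Q = 180.0·(32.90 − 2.7)/(2.7 − 0.1900) = 2166 L/s.

2170 L/s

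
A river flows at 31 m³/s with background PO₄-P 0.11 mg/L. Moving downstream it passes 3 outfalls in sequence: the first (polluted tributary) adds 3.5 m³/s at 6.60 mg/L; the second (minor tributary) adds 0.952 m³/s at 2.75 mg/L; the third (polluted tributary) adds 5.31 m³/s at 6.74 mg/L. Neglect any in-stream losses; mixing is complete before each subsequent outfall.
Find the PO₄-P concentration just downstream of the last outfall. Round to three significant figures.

Outfall 1: combined Q = 34.50 m³/s; C = (31.00·0.1100 + 3.500·6.600)/34.50 = 0.7684 mg/L.
Outfall 2: combined Q = 35.45 m³/s; C = (34.50·0.7684 + 0.9520·2.750)/35.45 = 0.8216 mg/L.
Outfall 3: combined Q = 40.76 m³/s; C = (35.45·0.8216 + 5.310·6.740)/40.76 = 1.593 mg/L.

1.59 mg/L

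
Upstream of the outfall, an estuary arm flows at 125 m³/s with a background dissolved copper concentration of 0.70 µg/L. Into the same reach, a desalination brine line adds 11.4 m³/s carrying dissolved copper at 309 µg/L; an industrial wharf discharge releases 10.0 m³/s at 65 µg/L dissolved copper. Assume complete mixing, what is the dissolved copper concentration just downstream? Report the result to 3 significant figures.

29.1 µg/L

Conservation of mass: C = (125.0·0.7000 + 11.40·309.0 + 10.00·65.00) / 146.4 = 4260/146.4 = 29.10 µg/L.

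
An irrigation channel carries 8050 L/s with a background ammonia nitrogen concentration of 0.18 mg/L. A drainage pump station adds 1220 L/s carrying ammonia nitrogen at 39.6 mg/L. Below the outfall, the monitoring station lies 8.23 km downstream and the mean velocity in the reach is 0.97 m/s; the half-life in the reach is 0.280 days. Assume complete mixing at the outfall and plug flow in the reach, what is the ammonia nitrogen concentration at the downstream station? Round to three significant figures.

4.21 mg/L

Conservation of mass: C = (8050·0.1800 + 1220·39.60) / 9270 = 49760/9270 = 5.368 mg/L.
Travel time t = 8.23·1000 / 0.97 = 8485 s = 2.357 h.
Half-life 0.280 d → k = ln 2 / 0.280 = 2.476 d⁻¹.
After decay, C = 5.368 × e^(−kt) = 5.368 × 0.7842 = 4.210 mg/L.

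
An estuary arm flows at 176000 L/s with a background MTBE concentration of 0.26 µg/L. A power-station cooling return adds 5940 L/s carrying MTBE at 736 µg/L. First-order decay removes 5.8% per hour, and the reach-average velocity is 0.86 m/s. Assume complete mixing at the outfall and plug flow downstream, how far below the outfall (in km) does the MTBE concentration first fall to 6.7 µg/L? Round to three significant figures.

66.7 km

Mass balance: C = (176000·0.2600 + 5940·736.0) / 181900 = 4418000/181900 = 24.28 µg/L.
5.8%/h lost → k = −ln(1 − 0.058) = 0.05975 h⁻¹.
Set 24.28·exp(−k·t) = 6.7 → t = ln(24.28/6.7)/k = 77580 s = 21.55 h.
Distance = v·t = 0.86·77580 = 66720 m = 66.72 km.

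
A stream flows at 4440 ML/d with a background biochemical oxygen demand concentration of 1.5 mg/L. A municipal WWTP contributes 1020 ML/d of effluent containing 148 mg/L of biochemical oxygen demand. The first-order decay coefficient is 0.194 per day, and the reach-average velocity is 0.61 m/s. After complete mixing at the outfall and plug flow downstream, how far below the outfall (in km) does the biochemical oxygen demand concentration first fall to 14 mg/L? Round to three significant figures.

197 km

Flow-weighted average: C = (4440·1.500 + 1020·148.0) / 5460 = 157600/5460 = 28.87 mg/L.
Set 28.87·exp(−k·t) = 14 → t = ln(28.87/14)/k = 322300 s = 89.53 h.
Distance = v·t = 0.61·322300 = 196600 m = 196.6 km.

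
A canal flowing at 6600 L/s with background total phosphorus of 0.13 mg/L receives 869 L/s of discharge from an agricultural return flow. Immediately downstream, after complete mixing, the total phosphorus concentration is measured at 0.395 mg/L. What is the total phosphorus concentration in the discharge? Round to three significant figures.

2.41 mg/L

Mass balance: 6600·0.1300 + 869.0·Cₑ = 7469·0.3950
→ Cₑ = (7469·0.3950 − 6600·0.1300) / 869.0 = 2.408 mg/L.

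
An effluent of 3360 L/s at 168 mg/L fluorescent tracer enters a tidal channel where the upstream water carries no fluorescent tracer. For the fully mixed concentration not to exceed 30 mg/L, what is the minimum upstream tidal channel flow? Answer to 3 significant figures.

15500 L/s

Set C_mix = 30: (Q·0 + 3360·168.0) / (Q + 3360) = 30
→ Q = 3360·(168.0 − 30)/(30 − 0) = 15460 L/s.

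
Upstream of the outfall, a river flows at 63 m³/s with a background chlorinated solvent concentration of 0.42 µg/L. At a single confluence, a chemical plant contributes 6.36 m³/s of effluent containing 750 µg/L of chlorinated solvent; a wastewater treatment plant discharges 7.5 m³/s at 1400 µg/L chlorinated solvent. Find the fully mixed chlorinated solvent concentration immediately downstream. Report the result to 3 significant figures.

Mass balance: C = (63.00·0.4200 + 6.360·750.0 + 7.500·1400) / 76.86 = 15300/76.86 = 199.0 µg/L.

199 µg/L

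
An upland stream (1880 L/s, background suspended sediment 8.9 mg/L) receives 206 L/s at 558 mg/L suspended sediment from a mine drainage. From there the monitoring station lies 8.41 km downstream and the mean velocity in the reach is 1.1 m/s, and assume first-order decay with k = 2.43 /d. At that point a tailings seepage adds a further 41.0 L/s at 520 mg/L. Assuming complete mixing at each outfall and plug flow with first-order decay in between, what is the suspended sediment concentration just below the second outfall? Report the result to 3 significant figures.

60.0 mg/L

Conservation of mass: C = (1880·8.900 + 206.0·558.0) / 2086 = 131700/2086 = 63.13 mg/L; combined flow 2086 L/s.
Travel time t = 8.41·1000 / 1.1 = 7645 s = 2.124 h.
After decay, C = 63.13 × e^(−kt) = 63.13 × 0.8065 = 50.91 mg/L.
Second outfall: C = (2086·50.91 + 41.00·520.0)/2127 = 59.95 mg/L.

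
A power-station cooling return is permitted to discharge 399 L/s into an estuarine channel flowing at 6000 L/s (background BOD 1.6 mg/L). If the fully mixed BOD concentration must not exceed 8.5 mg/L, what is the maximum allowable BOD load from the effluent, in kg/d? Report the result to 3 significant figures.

3870 kg/d

Mass balance at the limit: 6000·1.600 + 399.0·Cₑ = 6399·8.5 → Cₑ = 112.3 mg/L.
399.0 L/s = 0.3990 m³/s. Load = 0.3990 m³/s × 112.3 g/m³ × 86 400 s/d = 3870 kg/d.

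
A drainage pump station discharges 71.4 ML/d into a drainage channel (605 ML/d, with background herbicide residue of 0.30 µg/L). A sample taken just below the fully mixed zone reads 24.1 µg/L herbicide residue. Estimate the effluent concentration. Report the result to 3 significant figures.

Mass balance: 605.0·0.3000 + 71.40·Cₑ = 676.4·24.10
→ Cₑ = (676.4·24.10 − 605.0·0.3000) / 71.40 = 225.8 µg/L.

226 µg/L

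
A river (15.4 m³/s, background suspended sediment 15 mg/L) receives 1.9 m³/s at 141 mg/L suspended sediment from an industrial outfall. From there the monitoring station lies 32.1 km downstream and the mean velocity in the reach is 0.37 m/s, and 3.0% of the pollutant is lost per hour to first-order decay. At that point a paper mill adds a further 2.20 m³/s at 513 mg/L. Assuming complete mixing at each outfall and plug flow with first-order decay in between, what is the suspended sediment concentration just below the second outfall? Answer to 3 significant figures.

70.2 mg/L

Mixed concentration C = ΣQC/ΣQ = (15.40·15.00 + 1.900·141.0) / 17.30 = 498.9/17.30 = 28.84 mg/L; combined flow 17.30 m³/s.
Travel time t = 32.1·1000 / 0.37 = 86760 s = 24.10 h.
3.0%/h lost → k = −ln(1 − 0.03) = 0.03046 h⁻¹.
Decay over the reach: 28.84·exp(−kt) = 28.84·0.4800 = 13.84 mg/L.
At the second outfall, C = (17.30·13.84 + 2.200·513.0) / (17.30 + 2.200) = 70.16 mg/L.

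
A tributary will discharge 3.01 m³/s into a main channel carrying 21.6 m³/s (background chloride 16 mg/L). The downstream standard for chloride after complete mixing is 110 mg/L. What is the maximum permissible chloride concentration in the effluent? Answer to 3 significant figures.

785 mg/L

At the limit, (Qr·Cr + Qe·Cₑ)/(Qr + Qe) = 110:
Cₑ = (24.61·110 − 21.60·16.00) / 3.010 = 784.6 mg/L.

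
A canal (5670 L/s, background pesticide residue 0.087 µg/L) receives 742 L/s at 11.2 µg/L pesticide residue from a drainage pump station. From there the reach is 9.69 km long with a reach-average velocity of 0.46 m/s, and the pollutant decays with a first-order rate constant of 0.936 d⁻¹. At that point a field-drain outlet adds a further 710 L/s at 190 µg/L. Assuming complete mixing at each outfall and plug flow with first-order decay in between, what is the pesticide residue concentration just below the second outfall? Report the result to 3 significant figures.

After mixing, C = (5670·0.08700 + 742.0·11.20) / 6412 = 8804/6412 = 1.373 µg/L; combined flow 6412 L/s.
Travel time t = 9.69·1000 / 0.46 = 21070 s = 5.851 h.
Decay over the reach: 1.373·exp(−kt) = 1.373·0.7960 = 1.093 µg/L.
At the second outfall, C = (6412·1.093 + 710.0·190.0) / (6412 + 710.0) = 19.93 µg/L.

19.9 µg/L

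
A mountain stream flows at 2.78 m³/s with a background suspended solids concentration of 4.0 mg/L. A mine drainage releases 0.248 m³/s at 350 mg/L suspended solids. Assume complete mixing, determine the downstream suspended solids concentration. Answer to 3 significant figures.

32.3 mg/L

Conservation of mass: C = (2.780·4.000 + 0.2480·350.0) / 3.028 = 97.92/3.028 = 32.34 mg/L.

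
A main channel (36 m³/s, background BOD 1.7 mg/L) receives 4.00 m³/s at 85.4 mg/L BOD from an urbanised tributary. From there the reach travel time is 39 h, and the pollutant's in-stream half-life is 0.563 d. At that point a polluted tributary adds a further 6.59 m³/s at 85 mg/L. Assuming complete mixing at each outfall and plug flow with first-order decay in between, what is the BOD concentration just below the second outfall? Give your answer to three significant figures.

Conservation of mass: C = (36.00·1.700 + 4.000·85.40) / 40.00 = 402.8/40.00 = 10.07 mg/L; combined flow 40.00 m³/s.
Half-life 0.563 d → k = ln 2 / 0.563 = 1.231 d⁻¹.
Decay over the reach: 10.07·exp(−kt) = 10.07·0.1352 = 1.362 mg/L.
At the second outfall, C = (40.00·1.362 + 6.590·85.00) / (40.00 + 6.590) = 13.19 mg/L.

13.2 mg/L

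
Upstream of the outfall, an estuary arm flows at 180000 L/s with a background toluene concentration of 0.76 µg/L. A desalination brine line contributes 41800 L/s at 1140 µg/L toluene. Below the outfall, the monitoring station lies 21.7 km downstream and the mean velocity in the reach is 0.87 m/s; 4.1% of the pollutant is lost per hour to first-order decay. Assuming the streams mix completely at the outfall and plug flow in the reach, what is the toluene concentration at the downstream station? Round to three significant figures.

After mixing, C = (180000·0.7600 + 41800·1140) / 221800 = 47790000/221800 = 215.5 µg/L.
Travel time t = 21.7·1000 / 0.87 = 24940 s = 6.928 h.
4.1%/h lost → k = −ln(1 − 0.041) = 0.04186 h⁻¹.
First-order decay: C = 215.5·exp(−k·t) = 215.5·0.7482 = 161.2 µg/L.

161 µg/L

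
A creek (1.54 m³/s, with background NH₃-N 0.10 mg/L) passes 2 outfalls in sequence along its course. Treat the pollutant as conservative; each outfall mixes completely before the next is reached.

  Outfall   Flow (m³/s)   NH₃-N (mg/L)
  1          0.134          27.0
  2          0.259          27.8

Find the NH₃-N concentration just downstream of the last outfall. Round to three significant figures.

5.68 mg/L

Below outfall 1: Q → 1.674 m³/s, C = (1.540·0.1000 + 0.1340·27.00)/1.674 = 2.253 mg/L.
Below outfall 2: Q → 1.933 m³/s, C = (1.674·2.253 + 0.2590·27.80)/1.933 = 5.676 mg/L.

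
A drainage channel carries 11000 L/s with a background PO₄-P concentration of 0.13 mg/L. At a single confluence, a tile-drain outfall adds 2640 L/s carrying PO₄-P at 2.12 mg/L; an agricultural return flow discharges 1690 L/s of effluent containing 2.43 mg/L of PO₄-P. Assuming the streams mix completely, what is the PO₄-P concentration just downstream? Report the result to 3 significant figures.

0.726 mg/L

Mixed concentration C = ΣQC/ΣQ = (11000·0.1300 + 2640·2.120 + 1690·2.430) / 15330 = 11130/15330 = 0.7263 mg/L.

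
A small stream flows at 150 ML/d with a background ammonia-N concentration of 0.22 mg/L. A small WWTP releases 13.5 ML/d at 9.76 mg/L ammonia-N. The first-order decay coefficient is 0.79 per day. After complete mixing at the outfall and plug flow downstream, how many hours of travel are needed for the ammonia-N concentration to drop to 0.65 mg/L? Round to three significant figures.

Conservation of mass: C = (150.0·0.2200 + 13.50·9.760) / 163.5 = 164.8/163.5 = 1.008 mg/L.
1.008·exp(−k·t) = 0.65 → t = ln(1.008/0.65)/k = 47950 s = 13.32 h.

13.3 h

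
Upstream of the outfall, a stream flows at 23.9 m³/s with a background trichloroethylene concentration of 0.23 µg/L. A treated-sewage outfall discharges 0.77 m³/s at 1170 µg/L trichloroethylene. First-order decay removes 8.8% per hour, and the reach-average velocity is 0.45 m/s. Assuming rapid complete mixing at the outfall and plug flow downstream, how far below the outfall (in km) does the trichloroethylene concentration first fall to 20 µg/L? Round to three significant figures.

Mass balance: C = (23.90·0.2300 + 0.7700·1170) / 24.67 = 906.4/24.67 = 36.74 µg/L.
8.8%/h lost → k = −ln(1 − 0.088) = 0.09212 h⁻¹.
Set 36.74·exp(−k·t) = 20 → t = ln(36.74/20)/k = 23770 s = 6.602 h.
Distance = v·t = 0.45·23770 = 10700 m = 10.70 km.

10.7 km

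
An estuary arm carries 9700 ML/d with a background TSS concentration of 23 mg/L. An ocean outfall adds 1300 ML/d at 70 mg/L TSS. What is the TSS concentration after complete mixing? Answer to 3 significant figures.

28.6 mg/L

Mixed concentration C = ΣQC/ΣQ = (9700·23.00 + 1300·70.00) / 11000 = 314100/11000 = 28.55 mg/L.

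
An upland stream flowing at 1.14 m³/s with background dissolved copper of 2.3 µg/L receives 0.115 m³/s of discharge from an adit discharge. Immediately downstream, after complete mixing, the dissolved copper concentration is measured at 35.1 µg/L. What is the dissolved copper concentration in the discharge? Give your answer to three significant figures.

360 µg/L

Mass balance: 1.140·2.300 + 0.1150·Cₑ = 1.255·35.10
→ Cₑ = (1.255·35.10 − 1.140·2.300) / 0.1150 = 360.2 µg/L.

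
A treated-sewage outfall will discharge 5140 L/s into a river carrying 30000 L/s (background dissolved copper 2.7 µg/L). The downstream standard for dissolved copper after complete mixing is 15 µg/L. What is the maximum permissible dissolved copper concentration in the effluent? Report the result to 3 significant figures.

86.8 µg/L

At the limit, (Qr·Cr + Qe·Cₑ)/(Qr + Qe) = 15:
Cₑ = (35140·15 − 30000·2.700) / 5140 = 86.79 µg/L.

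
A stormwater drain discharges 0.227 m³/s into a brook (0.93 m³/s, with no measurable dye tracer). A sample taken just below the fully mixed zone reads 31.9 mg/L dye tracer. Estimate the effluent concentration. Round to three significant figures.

Mass balance: 0.9300·0 + 0.2270·Cₑ = 1.157·31.90
→ Cₑ = (1.157·31.90 − 0.9300·0) / 0.2270 = 162.6 mg/L.

163 mg/L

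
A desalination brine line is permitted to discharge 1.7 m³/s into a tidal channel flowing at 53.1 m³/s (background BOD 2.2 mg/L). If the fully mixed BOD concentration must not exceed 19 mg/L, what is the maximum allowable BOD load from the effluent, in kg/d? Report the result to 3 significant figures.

Mass balance at the limit: 53.10·2.200 + 1.700·Cₑ = 54.80·19 → Cₑ = 543.8 mg/L.
Load = 1.700 m³/s × 543.8 g/m³ × 86 400 s/d = 79870 kg/d.

79900 kg/d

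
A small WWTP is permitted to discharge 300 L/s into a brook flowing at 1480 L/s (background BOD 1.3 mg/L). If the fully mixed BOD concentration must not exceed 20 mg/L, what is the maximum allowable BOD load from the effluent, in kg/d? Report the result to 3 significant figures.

2910 kg/d

Mass balance at the limit: 1480·1.300 + 300.0·Cₑ = 1780·20 → Cₑ = 112.3 mg/L.
300.0 L/s = 0.3000 m³/s. Load = 0.3000 m³/s × 112.3 g/m³ × 86 400 s/d = 2910 kg/d.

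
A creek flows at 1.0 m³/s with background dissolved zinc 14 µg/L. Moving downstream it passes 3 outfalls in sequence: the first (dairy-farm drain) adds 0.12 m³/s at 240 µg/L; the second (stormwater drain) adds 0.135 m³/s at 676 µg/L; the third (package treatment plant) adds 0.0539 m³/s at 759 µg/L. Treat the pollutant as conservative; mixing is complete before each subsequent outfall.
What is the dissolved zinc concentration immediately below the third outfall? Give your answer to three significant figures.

Outfall 1: combined Q = 1.120 m³/s; C = (1.000·14.00 + 0.1200·240.0)/1.120 = 38.21 µg/L.
Outfall 2: combined Q = 1.255 m³/s; C = (1.120·38.21 + 0.1350·676.0)/1.255 = 106.8 µg/L.
Outfall 3: combined Q = 1.309 m³/s; C = (1.255·106.8 + 0.05390·759.0)/1.309 = 133.7 µg/L.

134 µg/L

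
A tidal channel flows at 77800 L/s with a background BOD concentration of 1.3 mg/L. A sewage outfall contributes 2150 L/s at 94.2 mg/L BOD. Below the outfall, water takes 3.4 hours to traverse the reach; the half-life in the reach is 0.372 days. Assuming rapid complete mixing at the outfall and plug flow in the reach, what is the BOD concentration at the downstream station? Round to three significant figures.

Mass balance: C = (77800·1.300 + 2150·94.20) / 79950 = 303700/79950 = 3.798 mg/L.
Half-life 0.372 d → k = ln 2 / 0.372 = 1.863 d⁻¹.
After decay, C = 3.798 × e^(−kt) = 3.798 × 0.7680 = 2.917 mg/L.

2.92 mg/L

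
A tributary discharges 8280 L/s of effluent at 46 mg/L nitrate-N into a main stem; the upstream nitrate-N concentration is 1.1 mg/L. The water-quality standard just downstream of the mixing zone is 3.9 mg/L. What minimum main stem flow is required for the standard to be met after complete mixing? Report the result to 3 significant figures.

124000 L/s

Set C_mix = 3.9: (Q·1.100 + 8280·46.00) / (Q + 8280) = 3.9
→ Q = 8280·(46.00 − 3.9)/(3.9 − 1.100) = 124500 L/s.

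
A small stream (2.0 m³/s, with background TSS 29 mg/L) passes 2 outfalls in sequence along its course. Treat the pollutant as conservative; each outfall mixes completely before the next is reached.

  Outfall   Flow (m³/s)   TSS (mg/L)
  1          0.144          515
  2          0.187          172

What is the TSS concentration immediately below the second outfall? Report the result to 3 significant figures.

70.5 mg/L

Outfall 1: combined Q = 2.144 m³/s; C = (2.000·29.00 + 0.1440·515.0)/2.144 = 61.64 mg/L.
Outfall 2: combined Q = 2.331 m³/s; C = (2.144·61.64 + 0.1870·172.0)/2.331 = 70.50 mg/L.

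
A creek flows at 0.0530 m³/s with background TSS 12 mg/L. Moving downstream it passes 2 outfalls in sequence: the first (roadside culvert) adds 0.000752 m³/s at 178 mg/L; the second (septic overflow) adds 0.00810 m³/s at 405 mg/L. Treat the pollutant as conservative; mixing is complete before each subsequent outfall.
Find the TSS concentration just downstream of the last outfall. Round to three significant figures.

65.5 mg/L

After outfall 1: Q = 0.05300 + 0.0007520 = 0.05375 m³/s; C = (0.05300·12.00 + 0.0007520·178.0)/0.05375 = 14.32 mg/L.
After outfall 2: Q = 0.05375 + 0.008100 = 0.06185 m³/s; C = (0.05375·14.32 + 0.008100·405.0)/0.06185 = 65.48 mg/L.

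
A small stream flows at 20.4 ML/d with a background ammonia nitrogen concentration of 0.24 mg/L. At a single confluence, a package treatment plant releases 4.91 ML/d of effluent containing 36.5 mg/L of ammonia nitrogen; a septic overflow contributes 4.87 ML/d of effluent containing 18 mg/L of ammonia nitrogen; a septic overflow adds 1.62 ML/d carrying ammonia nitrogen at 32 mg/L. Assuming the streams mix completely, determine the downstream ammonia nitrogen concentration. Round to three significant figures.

Mixed concentration C = ΣQC/ΣQ = (20.40·0.2400 + 4.910·36.50 + 4.870·18.00 + 1.620·32.00) / 31.80 = 323.6/31.80 = 10.18 mg/L.

10.2 mg/L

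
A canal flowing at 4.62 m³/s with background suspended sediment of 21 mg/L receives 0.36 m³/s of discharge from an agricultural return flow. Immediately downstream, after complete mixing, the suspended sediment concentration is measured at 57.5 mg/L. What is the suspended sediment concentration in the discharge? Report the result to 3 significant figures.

526 mg/L

Mass balance: 4.620·21.00 + 0.3600·Cₑ = 4.980·57.50
→ Cₑ = (4.980·57.50 − 4.620·21.00) / 0.3600 = 525.9 mg/L.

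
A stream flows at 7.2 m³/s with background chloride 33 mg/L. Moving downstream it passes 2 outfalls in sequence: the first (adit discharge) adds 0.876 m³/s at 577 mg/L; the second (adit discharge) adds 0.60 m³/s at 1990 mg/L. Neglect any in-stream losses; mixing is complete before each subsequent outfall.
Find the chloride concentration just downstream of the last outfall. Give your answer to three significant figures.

After outfall 1: Q = 7.200 + 0.8760 = 8.076 m³/s; C = (7.200·33.00 + 0.8760·577.0)/8.076 = 92.01 mg/L.
After outfall 2: Q = 8.076 + 0.6000 = 8.676 m³/s; C = (8.076·92.01 + 0.6000·1990)/8.676 = 223.3 mg/L.

223 mg/L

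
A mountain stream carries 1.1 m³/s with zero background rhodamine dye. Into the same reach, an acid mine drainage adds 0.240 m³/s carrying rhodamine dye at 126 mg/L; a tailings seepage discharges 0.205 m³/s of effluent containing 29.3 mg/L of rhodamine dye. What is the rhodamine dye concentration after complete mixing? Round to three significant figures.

23.5 mg/L

Mass balance: C = (1.100·0 + 0.2400·126.0 + 0.2050·29.30) / 1.545 = 36.25/1.545 = 23.46 mg/L.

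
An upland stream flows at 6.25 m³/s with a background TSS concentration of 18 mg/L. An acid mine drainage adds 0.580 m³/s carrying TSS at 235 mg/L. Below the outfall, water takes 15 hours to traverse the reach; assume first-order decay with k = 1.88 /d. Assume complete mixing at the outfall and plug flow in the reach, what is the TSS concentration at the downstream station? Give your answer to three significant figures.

11.2 mg/L

After mixing, C = (6.250·18.00 + 0.5800·235.0) / 6.830 = 248.8/6.830 = 36.43 mg/L.
First-order decay: C = 36.43·exp(−k·t) = 36.43·0.3088 = 11.25 mg/L.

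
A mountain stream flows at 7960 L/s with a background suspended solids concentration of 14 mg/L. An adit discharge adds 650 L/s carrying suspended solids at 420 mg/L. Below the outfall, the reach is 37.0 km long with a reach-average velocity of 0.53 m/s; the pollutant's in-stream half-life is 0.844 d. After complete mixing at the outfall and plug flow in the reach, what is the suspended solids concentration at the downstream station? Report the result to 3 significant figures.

Flow-weighted average: C = (7960·14.00 + 650.0·420.0) / 8610 = 384400/8610 = 44.65 mg/L.
Travel time t = 37.0·1000 / 0.53 = 69810 s = 19.39 h.
Half-life 0.844 d → k = ln 2 / 0.844 = 0.8213 d⁻¹.
Applying C = C₀e^(−kt): 44.65 × 0.5150 = 23.00 mg/L.

23.0 mg/L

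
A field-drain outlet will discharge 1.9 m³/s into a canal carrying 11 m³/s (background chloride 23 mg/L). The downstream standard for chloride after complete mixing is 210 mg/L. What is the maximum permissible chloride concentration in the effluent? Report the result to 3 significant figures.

At the limit, (Qr·Cr + Qe·Cₑ)/(Qr + Qe) = 210:
Cₑ = (12.90·210 − 11.00·23.00) / 1.900 = 1293 mg/L.

1290 mg/L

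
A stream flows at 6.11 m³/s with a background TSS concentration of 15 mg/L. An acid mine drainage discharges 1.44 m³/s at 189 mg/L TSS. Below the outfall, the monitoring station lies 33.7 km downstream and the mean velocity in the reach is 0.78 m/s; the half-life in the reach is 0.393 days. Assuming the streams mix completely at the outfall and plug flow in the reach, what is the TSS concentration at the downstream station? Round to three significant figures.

19.9 mg/L

Conservation of mass: C = (6.110·15.00 + 1.440·189.0) / 7.550 = 363.8/7.550 = 48.19 mg/L.
Travel time t = 33.7·1000 / 0.78 = 43210 s = 12.00 h.
Half-life 0.393 d → k = ln 2 / 0.393 = 1.764 d⁻¹.
After decay, C = 48.19 × e^(−kt) = 48.19 × 0.4140 = 19.95 mg/L.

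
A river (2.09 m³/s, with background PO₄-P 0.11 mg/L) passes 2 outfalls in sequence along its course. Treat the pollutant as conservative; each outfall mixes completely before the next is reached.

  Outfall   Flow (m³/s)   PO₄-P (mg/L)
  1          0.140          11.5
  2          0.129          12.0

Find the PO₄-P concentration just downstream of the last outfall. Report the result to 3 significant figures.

1.44 mg/L

After outfall 1: Q = 2.090 + 0.1400 = 2.230 m³/s; C = (2.090·0.1100 + 0.1400·11.50)/2.230 = 0.8251 mg/L.
After outfall 2: Q = 2.230 + 0.1290 = 2.359 m³/s; C = (2.230·0.8251 + 0.1290·12.00)/2.359 = 1.436 mg/L.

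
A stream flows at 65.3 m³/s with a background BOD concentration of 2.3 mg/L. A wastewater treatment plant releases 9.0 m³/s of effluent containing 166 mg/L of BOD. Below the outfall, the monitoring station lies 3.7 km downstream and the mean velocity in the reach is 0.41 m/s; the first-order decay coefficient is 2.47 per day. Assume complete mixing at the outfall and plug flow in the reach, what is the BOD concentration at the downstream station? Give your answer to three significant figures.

Mixed concentration C = ΣQC/ΣQ = (65.30·2.300 + 9.000·166.0) / 74.30 = 1644/74.30 = 22.13 mg/L.
Travel time t = 3.7·1000 / 0.41 = 9024 s = 2.507 h.
Applying C = C₀e^(−kt): 22.13 × 0.7726 = 17.10 mg/L.

17.1 mg/L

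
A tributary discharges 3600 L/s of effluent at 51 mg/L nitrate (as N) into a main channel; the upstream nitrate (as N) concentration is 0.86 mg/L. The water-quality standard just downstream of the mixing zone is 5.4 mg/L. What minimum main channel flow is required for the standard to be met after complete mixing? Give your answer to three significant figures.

Set C_mix = 5.4: (Q·0.8600 + 3600·51.00) / (Q + 3600) = 5.4
→ Q = 3600·(51.00 − 5.4)/(5.4 − 0.8600) = 36160 L/s.

36200 L/s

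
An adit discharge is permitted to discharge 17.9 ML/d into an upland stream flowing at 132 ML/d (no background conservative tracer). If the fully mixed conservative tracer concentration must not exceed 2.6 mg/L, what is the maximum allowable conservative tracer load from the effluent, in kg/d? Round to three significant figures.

Mass balance at the limit: 132.0·0 + 17.90·Cₑ = 149.9·2.6 → Cₑ = 21.77 mg/L.
17.90 ML/d = 0.2072 m³/s. Load = 0.2072 m³/s × 21.77 g/m³ × 86 400 s/d = 389.7 kg/d.

390 kg/d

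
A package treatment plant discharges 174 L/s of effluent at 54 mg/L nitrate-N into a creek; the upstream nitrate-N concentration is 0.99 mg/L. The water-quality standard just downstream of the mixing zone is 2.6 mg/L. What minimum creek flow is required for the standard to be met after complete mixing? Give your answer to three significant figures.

5560 L/s

Set C_mix = 2.6: (Q·0.9900 + 174.0·54.00) / (Q + 174.0) = 2.6
→ Q = 174.0·(54.00 − 2.6)/(2.6 − 0.9900) = 5555 L/s.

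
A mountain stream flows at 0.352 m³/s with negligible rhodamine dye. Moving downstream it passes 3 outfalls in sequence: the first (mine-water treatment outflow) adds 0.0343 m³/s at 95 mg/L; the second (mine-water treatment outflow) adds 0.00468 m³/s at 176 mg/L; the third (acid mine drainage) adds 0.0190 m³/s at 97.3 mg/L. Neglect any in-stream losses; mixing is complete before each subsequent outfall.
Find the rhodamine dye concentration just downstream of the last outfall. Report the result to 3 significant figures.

Outfall 1: combined Q = 0.3863 m³/s; C = (0.3520·0 + 0.03430·95.00)/0.3863 = 8.435 mg/L.
Outfall 2: combined Q = 0.3910 m³/s; C = (0.3863·8.435 + 0.004680·176.0)/0.3910 = 10.44 mg/L.
Outfall 3: combined Q = 0.4100 m³/s; C = (0.3910·10.44 + 0.01900·97.30)/0.4100 = 14.47 mg/L.

14.5 mg/L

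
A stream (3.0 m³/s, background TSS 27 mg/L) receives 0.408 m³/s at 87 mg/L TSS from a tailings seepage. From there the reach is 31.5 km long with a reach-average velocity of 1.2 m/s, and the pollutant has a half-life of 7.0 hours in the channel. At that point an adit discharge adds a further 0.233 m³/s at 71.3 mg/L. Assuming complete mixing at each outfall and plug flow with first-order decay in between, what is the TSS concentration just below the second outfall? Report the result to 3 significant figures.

After mixing, C = (3.000·27.00 + 0.4080·87.00) / 3.408 = 116.5/3.408 = 34.18 mg/L; combined flow 3.408 m³/s.
Travel time t = 31.5·1000 / 1.2 = 26250 s = 7.292 h.
Half-life 7.0 h → k = ln 2 / 7.0 = 0.09902 h⁻¹ = 2.377 d⁻¹.
Applying C = C₀e^(−kt): 34.18 × 0.4858 = 16.60 mg/L.
Second outfall: C = (3.408·16.60 + 0.2330·71.30)/3.641 = 20.11 mg/L.

20.1 mg/L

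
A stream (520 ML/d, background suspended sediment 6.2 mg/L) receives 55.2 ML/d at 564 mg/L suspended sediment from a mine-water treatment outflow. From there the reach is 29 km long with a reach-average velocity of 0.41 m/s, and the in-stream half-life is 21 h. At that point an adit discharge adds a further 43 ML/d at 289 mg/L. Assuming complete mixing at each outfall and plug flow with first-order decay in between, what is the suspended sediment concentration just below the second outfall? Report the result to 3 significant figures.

49.2 mg/L

Mixed concentration C = ΣQC/ΣQ = (520.0·6.200 + 55.20·564.0) / 575.2 = 34360/575.2 = 59.73 mg/L; combined flow 575.2 ML/d.
Travel time t = 29·1000 / 0.41 = 70730 s = 19.65 h.
Half-life 21 h → k = ln 2 / 21 = 0.03301 h⁻¹ = 0.7922 d⁻¹.
After decay, C = 59.73 × e^(−kt) = 59.73 × 0.5228 = 31.23 mg/L.
Second outfall: C = (575.2·31.23 + 43.00·289.0)/618.2 = 49.16 mg/L.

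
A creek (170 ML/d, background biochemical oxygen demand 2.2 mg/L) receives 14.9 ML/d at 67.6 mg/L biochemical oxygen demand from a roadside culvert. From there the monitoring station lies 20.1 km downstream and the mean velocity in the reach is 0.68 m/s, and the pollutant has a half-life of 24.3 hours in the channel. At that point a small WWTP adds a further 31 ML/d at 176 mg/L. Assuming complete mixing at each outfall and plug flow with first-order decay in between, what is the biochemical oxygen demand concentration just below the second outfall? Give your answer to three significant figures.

Conservation of mass: C = (170.0·2.200 + 14.90·67.60) / 184.9 = 1381/184.9 = 7.470 mg/L; combined flow 184.9 ML/d.
Travel time t = 20.1·1000 / 0.68 = 29560 s = 8.211 h.
Half-life 24.3 h → k = ln 2 / 24.3 = 0.02852 h⁻¹ = 0.6846 d⁻¹.
Decay over the reach: 7.470·exp(−kt) = 7.470·0.7912 = 5.910 mg/L.
At the second outfall, C = (184.9·5.910 + 31.00·176.0) / (184.9 + 31.00) = 30.33 mg/L.

30.3 mg/L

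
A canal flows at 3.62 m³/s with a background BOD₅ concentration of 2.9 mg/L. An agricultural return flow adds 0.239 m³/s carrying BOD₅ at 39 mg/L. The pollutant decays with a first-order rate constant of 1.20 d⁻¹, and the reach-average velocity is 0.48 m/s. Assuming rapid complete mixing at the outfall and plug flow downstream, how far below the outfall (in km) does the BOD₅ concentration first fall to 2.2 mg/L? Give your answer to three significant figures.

29.3 km

Mass balance: C = (3.620·2.900 + 0.2390·39.00) / 3.859 = 19.82/3.859 = 5.136 mg/L.
Set 5.136·exp(−k·t) = 2.2 → t = ln(5.136/2.2)/k = 61040 s = 16.96 h.
Distance = v·t = 0.48·61040 = 29300 m = 29.30 km.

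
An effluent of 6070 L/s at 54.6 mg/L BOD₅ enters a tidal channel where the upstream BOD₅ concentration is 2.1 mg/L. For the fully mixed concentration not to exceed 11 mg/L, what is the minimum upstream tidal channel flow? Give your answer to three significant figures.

Set C_mix = 11: (Q·2.100 + 6070·54.60) / (Q + 6070) = 11
→ Q = 6070·(54.60 − 11)/(11 − 2.100) = 29740 L/s.

29700 L/s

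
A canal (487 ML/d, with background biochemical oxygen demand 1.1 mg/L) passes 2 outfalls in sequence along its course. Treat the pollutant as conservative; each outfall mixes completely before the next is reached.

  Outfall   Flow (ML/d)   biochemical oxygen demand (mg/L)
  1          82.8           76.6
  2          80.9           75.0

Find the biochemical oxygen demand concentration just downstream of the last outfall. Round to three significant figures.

Below outfall 1: Q → 569.8 ML/d, C = (487.0·1.100 + 82.80·76.60)/569.8 = 12.07 mg/L.
Below outfall 2: Q → 650.7 ML/d, C = (569.8·12.07 + 80.90·75.00)/650.7 = 19.90 mg/L.

19.9 mg/L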